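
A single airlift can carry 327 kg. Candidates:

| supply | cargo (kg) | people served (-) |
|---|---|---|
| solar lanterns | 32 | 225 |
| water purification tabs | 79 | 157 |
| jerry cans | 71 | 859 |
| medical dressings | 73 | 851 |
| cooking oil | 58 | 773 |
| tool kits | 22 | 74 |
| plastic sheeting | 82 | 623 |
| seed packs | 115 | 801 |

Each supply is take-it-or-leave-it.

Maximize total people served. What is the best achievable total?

3331

Taking solar lanterns + jerry cans + medical dressings + cooking oil + plastic sheeting: 316 kg used, 3331 in people served.
Nothing else within 327 kg beats 3331.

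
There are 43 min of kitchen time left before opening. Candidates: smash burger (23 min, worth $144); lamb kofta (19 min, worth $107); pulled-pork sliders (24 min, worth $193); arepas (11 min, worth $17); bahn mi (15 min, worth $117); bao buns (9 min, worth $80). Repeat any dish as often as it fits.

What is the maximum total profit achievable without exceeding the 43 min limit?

357

Ranking by ratio (profit/min): bao buns 8.89, pulled-pork sliders 8.04, bahn mi 7.80.
A density-first pass picks 4×bao buns — 320 at 36 min.
Replace bao buns with bahn mi: the trade gains 37 net, giving 357 at 42 min.
That's the maximum — no swap from here does better than 357.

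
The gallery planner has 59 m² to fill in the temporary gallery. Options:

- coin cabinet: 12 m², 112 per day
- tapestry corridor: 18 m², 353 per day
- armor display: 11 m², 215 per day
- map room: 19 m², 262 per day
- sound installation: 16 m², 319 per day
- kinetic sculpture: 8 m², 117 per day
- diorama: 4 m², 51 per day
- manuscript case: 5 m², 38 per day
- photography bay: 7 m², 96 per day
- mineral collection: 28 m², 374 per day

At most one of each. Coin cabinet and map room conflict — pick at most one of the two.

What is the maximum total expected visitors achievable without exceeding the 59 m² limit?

1055

Tapestry corridor + armor display + sound installation + kinetic sculpture + diorama uses 57 of the 59 m² and totals 1055.
The closest alternative, tapestry corridor + armor display + sound installation + kinetic sculpture + manuscript case, reaches only 1042.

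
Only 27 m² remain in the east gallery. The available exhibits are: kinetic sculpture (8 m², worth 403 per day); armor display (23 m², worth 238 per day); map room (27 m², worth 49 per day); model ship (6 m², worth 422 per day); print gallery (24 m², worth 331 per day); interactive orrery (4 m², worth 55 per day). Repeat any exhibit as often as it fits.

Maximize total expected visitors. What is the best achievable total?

1688

Ranking by ratio (expected visitors/m²): model ship 70.33, kinetic sculpture 50.38, print gallery 13.79, interactive orrery 13.75.
The ratio ordering already packs tightly: 4×model ship, 24 m², 1688.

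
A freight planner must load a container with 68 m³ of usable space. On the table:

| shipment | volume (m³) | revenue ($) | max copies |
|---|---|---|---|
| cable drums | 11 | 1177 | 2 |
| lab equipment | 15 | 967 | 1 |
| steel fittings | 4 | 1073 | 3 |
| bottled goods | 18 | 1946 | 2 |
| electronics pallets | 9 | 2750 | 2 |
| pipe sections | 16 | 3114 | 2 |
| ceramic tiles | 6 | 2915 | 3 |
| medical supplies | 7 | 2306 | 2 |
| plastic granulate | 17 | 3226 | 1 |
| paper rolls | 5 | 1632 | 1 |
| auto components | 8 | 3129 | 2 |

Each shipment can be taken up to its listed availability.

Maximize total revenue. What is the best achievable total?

Greedy by ratio would take steel fittings + electronics pallets + 3×ceramic tiles + 2×medical supplies + paper rolls + 2×auto components: 66 m³ used, total 25070.
The 7 m³ tied up in medical supplies is better spent on electronics pallets — total rises to 25514 (68 m³).
Nothing else within 68 m³ beats 25514.

25514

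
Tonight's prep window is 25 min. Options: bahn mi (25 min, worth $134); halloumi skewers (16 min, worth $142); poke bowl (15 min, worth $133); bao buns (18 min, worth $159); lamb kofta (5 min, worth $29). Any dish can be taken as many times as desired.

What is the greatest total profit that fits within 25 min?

191

A density-first pass picks halloumi skewers + lamb kofta — 171 at 21 min.
The 16 min tied up in halloumi skewers is better spent on poke bowl + lamb kofta — total rises to 191 (25 min).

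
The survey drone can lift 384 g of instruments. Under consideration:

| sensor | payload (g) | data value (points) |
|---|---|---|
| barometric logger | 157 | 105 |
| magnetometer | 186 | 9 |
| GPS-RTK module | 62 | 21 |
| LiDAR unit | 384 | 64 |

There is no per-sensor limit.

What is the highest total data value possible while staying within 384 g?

231

Taking 2×barometric logger + GPS-RTK module: 376 g used, 231 in data value.
The spare 8 g is too small for any remaining sensor, and no exchange beats 231.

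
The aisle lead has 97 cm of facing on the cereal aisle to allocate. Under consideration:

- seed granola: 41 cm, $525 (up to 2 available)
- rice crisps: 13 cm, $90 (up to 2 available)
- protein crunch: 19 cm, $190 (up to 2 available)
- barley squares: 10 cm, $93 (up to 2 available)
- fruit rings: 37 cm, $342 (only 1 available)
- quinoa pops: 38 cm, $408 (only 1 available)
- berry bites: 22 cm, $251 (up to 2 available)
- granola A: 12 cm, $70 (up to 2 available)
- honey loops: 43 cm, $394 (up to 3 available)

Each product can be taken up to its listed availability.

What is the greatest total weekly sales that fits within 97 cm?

Density check — seed granola 12.80, berry bites 11.41, quinoa pops 10.74, protein crunch 10.00 are the best per cm.
Taking 2×seed granola + barley squares: 92 cm used, 1143 in weekly sales.

1143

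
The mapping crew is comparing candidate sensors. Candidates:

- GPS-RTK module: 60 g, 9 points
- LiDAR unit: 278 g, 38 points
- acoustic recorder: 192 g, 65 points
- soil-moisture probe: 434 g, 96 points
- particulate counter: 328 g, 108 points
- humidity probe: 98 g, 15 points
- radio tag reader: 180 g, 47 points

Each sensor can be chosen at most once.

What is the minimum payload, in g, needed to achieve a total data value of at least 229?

760

Look for the lowest-payload combination reaching 229.
Taking GPS-RTK module + acoustic recorder + particulate counter + radio tag reader gives 229 (≥ 229) for 760 g.
No combination under 760 g hits 229.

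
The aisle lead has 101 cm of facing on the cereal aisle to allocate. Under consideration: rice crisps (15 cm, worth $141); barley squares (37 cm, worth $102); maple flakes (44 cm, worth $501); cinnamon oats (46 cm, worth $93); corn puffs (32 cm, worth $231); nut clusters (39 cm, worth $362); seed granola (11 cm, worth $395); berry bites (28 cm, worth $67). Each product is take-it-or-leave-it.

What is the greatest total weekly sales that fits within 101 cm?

1258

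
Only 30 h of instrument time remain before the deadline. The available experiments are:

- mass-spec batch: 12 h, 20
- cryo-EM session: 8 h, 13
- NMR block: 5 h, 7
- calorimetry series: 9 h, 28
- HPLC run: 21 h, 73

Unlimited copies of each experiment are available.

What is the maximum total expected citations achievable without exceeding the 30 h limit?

Best packing: calorimetry series + HPLC run — 30 h, 101 total.
No other feasible combination exceeds 101.

101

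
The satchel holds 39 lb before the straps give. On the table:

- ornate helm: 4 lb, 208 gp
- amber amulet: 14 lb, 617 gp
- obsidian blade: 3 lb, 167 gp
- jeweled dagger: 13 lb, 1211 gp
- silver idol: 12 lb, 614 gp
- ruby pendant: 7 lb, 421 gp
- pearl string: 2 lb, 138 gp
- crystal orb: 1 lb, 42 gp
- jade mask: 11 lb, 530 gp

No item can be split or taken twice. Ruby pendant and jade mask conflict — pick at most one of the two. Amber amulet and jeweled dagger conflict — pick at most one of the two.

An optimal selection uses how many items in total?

6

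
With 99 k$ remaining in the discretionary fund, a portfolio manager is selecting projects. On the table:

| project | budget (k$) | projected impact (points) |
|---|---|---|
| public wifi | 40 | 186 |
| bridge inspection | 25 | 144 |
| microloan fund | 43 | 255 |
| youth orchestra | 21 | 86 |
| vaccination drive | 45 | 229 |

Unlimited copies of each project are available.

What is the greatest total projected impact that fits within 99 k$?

543

The ratio heuristic lands on 2×microloan fund (510) but leaves 13 k$ idle.
Dropping microloan fund frees 43 k$; slotting in 2×bridge inspection (50 k$) lifts the total to 543 at 93 k$.
Nothing else within 99 k$ beats 543.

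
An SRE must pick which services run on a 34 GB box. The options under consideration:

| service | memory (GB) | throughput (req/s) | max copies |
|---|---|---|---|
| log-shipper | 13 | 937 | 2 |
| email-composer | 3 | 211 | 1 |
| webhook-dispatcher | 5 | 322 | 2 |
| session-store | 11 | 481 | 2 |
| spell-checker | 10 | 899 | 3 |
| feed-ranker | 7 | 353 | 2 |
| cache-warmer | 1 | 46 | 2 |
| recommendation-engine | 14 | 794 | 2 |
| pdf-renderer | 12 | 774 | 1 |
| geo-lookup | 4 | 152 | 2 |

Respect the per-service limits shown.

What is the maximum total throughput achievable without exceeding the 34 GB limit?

2954

Taking email-composer + 3×spell-checker + cache-warmer: 34 GB used, 2954 in throughput.
Every other selection either busts 34 GB or exceeds an availability limit or fails to beat 2954.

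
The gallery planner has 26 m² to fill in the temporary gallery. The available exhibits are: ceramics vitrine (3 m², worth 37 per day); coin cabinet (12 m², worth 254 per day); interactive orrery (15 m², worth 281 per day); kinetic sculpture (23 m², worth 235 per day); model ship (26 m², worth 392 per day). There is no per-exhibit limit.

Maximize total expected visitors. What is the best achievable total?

508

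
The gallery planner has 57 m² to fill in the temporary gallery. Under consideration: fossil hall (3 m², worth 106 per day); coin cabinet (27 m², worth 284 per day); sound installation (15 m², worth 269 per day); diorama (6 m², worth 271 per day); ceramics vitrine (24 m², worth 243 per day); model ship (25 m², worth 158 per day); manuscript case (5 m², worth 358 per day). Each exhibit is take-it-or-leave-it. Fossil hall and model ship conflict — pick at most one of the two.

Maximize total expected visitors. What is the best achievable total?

1288

Best packing: fossil hall + coin cabinet + sound installation + diorama + manuscript case — 56 m², 1288 total.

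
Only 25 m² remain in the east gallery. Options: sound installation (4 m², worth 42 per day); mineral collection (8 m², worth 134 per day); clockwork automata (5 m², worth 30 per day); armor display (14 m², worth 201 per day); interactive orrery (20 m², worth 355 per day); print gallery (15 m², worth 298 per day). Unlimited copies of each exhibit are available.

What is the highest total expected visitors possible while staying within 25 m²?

By expected visitors per m²: print gallery 19.87, interactive orrery 17.75, mineral collection 16.75, armor display 14.36 lead.
The ratio ordering already packs tightly: mineral collection + print gallery, 23 m², 432.

432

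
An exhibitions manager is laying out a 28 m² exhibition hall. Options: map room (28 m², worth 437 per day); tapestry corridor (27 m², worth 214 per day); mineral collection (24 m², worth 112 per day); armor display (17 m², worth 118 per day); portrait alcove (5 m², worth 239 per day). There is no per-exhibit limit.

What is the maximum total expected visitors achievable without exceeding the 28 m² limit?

1195

Best packing: 5×portrait alcove — 25 m², 1195 total.
That's the maximum — no swap from here does better than 1195.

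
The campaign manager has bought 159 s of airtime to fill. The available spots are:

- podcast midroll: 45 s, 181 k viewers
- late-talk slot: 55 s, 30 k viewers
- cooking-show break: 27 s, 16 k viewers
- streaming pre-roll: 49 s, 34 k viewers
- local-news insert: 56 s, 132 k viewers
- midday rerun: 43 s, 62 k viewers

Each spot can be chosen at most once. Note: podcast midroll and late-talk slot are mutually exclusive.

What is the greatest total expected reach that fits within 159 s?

375

Taking podcast midroll + local-news insert + midday rerun: 144 s used, 375 in expected reach.
Nothing else feasible within 159 s beats 375.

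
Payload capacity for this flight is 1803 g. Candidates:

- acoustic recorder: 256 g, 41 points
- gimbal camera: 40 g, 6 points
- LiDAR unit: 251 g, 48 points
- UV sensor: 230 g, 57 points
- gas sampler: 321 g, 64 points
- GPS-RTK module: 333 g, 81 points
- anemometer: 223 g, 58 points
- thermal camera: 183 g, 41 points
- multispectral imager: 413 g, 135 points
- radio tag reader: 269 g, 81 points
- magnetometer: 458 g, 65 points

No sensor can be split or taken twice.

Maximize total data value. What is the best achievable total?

By data value per g: multispectral imager 0.33, radio tag reader 0.30, anemometer 0.26, UV sensor 0.25 lead.
A density-first pass picks gimbal camera + UV sensor + GPS-RTK module + anemometer + thermal camera + multispectral imager + radio tag reader — 459 at 1691 g.
Dropping gimbal camera and thermal camera frees 223 g; slotting in gas sampler (321 g) lifts the total to 476 at 1789 g.
Next best is gimbal camera + LiDAR unit + UV sensor + GPS-RTK module + anemometer + multispectral imager + radio tag reader at 466 (1759 g) — short by 10.

476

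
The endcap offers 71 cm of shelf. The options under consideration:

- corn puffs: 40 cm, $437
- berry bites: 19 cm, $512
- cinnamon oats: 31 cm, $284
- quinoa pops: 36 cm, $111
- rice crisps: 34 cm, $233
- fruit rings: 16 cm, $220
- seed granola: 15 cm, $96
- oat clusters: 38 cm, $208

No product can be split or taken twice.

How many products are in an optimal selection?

3

Optimal total is 1016.
For example berry bites + cinnamon oats + fruit rings achieves it, using 66 cm.
All optima have 3 products.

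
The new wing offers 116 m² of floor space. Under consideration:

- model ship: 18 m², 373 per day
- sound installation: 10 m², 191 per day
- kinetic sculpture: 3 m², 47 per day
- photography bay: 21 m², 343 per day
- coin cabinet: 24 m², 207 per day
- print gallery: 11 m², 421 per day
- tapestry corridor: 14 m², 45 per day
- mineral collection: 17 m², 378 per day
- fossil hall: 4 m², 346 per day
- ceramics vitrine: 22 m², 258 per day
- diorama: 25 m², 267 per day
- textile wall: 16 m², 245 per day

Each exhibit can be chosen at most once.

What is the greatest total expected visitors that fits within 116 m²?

2420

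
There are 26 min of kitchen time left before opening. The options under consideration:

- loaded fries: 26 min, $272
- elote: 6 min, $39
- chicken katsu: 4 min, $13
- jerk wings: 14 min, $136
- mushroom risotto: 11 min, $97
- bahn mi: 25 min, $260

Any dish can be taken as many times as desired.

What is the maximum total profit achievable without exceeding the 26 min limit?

272

Loaded fries uses 26 of the 26 min and totals 272.
Nothing else within 26 min beats 272.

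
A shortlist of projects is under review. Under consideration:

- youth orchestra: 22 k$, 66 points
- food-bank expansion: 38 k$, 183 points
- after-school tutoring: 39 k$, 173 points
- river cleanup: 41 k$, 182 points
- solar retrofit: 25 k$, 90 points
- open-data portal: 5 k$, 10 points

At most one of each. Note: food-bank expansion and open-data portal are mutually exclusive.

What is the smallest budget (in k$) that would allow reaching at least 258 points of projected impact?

Look for the lowest-budget combination reaching 258.
Taking food-bank expansion + solar retrofit gives 273 (≥ 258) for 63 k$.
Any bundle with less than 63 k$ falls short of 258.

63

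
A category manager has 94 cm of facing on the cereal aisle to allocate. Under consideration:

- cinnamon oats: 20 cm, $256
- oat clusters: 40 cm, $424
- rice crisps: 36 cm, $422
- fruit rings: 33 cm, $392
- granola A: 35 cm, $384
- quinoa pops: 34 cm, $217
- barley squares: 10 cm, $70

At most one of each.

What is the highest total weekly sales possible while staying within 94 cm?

1072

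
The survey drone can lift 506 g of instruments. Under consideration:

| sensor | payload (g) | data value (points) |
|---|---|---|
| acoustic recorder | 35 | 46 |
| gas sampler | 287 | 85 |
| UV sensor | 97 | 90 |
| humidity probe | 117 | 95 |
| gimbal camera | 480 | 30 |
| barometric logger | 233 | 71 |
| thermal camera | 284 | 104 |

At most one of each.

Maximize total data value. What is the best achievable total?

302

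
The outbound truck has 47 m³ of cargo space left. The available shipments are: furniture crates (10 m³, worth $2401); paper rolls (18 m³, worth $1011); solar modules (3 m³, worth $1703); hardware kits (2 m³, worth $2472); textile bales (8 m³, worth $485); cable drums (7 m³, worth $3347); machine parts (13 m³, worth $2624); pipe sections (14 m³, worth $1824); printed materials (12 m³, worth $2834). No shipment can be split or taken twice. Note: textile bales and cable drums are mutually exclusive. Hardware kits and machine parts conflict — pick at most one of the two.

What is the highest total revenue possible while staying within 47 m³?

Best packing: furniture crates + solar modules + cable drums + machine parts + printed materials — 45 m³, 12909 total.
An exhaustive check of the 512 subsets confirms 12909.

12909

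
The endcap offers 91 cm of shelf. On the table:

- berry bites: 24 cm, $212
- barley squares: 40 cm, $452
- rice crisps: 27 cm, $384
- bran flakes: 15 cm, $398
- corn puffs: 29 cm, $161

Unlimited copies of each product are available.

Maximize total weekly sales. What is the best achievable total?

By weekly sales per cm: bran flakes 26.53, rice crisps 14.22, barley squares 11.30, berry bites 8.83 lead.
6×bran flakes uses 90 of the 91 cm and totals 2388.
The spare 1 cm is too small for any remaining product, and no exchange beats 2388.

2388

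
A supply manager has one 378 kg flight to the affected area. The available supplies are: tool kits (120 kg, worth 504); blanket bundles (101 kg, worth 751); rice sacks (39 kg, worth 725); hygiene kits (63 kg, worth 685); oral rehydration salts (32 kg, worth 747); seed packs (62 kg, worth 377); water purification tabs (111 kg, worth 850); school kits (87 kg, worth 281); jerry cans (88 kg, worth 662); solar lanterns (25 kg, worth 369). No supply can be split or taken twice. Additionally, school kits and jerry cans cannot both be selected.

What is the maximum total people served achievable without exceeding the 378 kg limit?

4127

A density-first pass picks rice sacks + hygiene kits + oral rehydration salts + water purification tabs + jerry cans + solar lanterns — 4038 at 358 kg.
Dropping jerry cans frees 88 kg; slotting in blanket bundles (101 kg) lifts the total to 4127 at 371 kg.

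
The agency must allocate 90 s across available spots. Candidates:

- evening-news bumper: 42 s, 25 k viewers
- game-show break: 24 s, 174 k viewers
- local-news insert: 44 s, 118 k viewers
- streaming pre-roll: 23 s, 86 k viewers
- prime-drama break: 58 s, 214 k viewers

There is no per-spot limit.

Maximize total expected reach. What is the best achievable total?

522

Ranking by ratio (expected reach/s): game-show break 7.25, streaming pre-roll 3.74, prime-drama break 3.69, local-news insert 2.68.
Best packing: 3×game-show break — 72 s, 522 total.
That's the maximum — no swap from here does better than 522.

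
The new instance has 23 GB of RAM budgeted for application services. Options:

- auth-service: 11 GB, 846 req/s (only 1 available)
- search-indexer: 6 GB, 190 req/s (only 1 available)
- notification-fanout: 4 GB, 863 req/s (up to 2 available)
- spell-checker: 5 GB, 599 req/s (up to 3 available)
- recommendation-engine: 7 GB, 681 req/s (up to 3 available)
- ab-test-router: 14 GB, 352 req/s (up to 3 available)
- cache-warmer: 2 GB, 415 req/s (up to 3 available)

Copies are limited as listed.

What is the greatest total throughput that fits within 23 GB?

3754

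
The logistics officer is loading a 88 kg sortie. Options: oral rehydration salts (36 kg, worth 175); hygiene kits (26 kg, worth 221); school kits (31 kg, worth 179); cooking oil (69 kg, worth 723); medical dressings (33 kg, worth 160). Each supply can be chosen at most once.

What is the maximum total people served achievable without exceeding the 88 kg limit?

723

Cooking oil uses 69 of the 88 kg and totals 723.
The closest alternative, hygiene kits + school kits, reaches only 400.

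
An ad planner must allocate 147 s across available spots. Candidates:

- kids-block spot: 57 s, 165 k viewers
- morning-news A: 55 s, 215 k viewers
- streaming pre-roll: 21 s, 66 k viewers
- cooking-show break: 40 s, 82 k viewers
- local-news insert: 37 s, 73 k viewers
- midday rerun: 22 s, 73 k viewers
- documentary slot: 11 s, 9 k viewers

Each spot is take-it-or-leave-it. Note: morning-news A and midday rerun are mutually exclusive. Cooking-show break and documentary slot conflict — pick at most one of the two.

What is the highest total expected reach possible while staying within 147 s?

455

Kids-block spot + morning-news A + streaming pre-roll + documentary slot uses 144 of the 147 s and totals 455.
No other feasible combination exceeds 455.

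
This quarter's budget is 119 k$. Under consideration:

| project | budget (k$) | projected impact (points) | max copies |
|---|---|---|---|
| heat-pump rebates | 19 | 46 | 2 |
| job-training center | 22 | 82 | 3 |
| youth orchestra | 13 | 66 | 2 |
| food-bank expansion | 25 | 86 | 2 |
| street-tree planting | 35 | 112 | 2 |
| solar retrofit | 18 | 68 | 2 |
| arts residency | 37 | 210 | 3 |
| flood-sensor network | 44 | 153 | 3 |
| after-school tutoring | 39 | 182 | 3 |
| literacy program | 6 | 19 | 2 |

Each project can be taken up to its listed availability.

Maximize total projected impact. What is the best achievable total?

649

Taking 3×arts residency + literacy program: 117 k$ used, 649 in projected impact.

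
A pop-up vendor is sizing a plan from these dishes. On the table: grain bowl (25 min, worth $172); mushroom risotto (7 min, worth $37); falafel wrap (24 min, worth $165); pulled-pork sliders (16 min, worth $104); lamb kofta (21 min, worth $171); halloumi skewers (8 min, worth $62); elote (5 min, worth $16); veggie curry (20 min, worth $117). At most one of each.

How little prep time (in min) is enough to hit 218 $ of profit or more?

29

Minimise min subject to total profit ≥ 218.
lamb kofta + halloumi skewers reaches 233 using 29 min.
No combination under 29 min hits 218.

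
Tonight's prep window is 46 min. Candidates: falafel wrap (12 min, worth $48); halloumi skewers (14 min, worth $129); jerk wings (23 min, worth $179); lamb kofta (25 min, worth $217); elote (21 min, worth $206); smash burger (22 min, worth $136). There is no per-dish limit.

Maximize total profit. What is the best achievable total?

423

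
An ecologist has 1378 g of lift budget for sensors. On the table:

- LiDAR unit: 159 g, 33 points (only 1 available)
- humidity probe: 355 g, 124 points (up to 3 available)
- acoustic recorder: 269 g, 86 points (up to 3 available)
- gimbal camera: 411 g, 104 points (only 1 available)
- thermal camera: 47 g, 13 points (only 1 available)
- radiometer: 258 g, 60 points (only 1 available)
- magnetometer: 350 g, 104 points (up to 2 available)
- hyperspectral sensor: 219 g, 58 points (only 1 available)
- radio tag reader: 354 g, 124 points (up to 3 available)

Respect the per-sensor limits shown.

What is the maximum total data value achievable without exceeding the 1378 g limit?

471

Density check — radio tag reader 0.35, humidity probe 0.35, acoustic recorder 0.32 are the best per g.
Best packing: acoustic recorder + thermal camera + 3×radio tag reader — 1378 g, 471 total.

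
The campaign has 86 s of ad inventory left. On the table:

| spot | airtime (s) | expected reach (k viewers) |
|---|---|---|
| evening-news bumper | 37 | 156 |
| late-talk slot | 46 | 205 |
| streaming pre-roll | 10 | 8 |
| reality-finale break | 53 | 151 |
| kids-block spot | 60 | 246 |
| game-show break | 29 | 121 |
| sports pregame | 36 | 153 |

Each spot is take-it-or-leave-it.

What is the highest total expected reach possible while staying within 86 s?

Density check — late-talk slot 4.46, sports pregame 4.25, evening-news bumper 4.22, game-show break 4.17 are the best per s.
Taking the top-ratio spots first gives late-talk slot + sports pregame for 358 (82 s).
Replace sports pregame with evening-news bumper: the trade gains 3 net, giving 361 at 83 s.

361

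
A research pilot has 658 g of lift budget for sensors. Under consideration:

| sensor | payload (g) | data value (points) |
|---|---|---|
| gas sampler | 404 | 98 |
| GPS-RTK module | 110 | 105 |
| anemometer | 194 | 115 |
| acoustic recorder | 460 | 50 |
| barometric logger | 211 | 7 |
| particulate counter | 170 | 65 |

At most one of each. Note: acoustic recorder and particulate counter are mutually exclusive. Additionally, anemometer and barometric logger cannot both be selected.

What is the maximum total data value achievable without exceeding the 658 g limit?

285

Best packing: GPS-RTK module + anemometer + particulate counter — 474 g, 285 total.
The closest alternative, GPS-RTK module + anemometer, reaches only 220.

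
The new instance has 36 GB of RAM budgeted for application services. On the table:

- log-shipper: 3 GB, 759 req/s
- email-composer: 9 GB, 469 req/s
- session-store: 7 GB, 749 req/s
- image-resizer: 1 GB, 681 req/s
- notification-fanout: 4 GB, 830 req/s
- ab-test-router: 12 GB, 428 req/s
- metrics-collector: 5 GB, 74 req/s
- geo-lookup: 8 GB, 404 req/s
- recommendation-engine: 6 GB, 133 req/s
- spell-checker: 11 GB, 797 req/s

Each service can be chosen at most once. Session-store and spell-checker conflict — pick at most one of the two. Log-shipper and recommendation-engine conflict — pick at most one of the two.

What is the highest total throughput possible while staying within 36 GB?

3940

Ranking by ratio (throughput/GB): image-resizer 681.00, log-shipper 253.00, notification-fanout 207.50, session-store 107.00.
Taking log-shipper + email-composer + image-resizer + notification-fanout + geo-lookup + spell-checker: 36 GB used, 3940 in throughput.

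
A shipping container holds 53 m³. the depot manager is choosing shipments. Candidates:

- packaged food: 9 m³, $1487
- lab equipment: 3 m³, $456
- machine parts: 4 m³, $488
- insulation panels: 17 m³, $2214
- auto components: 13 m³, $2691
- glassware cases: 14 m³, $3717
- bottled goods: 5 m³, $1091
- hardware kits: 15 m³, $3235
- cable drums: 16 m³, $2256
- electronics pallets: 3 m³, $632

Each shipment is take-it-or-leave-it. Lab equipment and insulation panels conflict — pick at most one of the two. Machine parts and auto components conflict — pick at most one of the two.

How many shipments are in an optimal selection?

Best achievable revenue is 11822.
One optimal bundle: lab equipment + auto components + glassware cases + bottled goods + hardware kits + electronics pallets (53 m³).
Any selection reaching 11822 contains exactly 6 shipments.

6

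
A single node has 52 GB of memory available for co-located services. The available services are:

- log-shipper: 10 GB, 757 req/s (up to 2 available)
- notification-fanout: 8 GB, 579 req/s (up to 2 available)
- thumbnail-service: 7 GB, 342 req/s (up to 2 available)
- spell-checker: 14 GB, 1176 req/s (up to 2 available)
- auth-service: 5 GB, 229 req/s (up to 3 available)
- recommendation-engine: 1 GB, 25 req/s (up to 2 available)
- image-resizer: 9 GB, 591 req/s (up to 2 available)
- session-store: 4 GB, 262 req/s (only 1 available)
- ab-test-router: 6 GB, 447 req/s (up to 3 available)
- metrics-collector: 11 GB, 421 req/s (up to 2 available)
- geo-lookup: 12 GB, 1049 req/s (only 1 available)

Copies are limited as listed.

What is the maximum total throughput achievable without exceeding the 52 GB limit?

4295

A density-first pass picks log-shipper + 2×spell-checker + 2×recommendation-engine + geo-lookup — 4208 at 52 GB.
Replace log-shipper and 2×recommendation-engine with 2×ab-test-router: the trade gains 87 net, giving 4295 at 52 GB.
No other feasible combination exceeds 4295.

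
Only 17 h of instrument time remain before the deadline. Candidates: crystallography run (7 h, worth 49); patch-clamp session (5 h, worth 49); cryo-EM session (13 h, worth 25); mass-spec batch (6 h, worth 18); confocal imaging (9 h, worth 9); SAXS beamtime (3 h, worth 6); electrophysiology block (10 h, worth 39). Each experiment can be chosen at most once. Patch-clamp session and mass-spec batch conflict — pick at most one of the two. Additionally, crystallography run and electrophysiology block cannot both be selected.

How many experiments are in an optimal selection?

Best achievable expected citations is 104.
For example crystallography run + patch-clamp session + SAXS beamtime achieves it, using 15 h.
Every optimal selection uses 3 experiments.

3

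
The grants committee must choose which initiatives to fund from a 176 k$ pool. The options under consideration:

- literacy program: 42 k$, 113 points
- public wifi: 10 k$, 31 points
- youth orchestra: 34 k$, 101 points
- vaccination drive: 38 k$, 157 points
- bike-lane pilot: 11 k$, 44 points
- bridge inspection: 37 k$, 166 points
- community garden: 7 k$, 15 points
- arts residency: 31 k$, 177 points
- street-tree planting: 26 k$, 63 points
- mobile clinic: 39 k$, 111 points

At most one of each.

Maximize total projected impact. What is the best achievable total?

703

Ranking by ratio (projected impact/k$): arts residency 5.71, bridge inspection 4.49, vaccination drive 4.13, bike-lane pilot 4.00.
The ratio heuristic lands on public wifi + youth orchestra + vaccination drive + bike-lane pilot + bridge inspection + community garden + arts residency (691) but leaves 8 k$ idle.
Replace youth orchestra with literacy program: the trade gains 12 net, giving 703 at 176 k$.
Next best is public wifi + vaccination drive + bike-lane pilot + bridge inspection + community garden + arts residency + mobile clinic at 701 (173 k$) — short by 2.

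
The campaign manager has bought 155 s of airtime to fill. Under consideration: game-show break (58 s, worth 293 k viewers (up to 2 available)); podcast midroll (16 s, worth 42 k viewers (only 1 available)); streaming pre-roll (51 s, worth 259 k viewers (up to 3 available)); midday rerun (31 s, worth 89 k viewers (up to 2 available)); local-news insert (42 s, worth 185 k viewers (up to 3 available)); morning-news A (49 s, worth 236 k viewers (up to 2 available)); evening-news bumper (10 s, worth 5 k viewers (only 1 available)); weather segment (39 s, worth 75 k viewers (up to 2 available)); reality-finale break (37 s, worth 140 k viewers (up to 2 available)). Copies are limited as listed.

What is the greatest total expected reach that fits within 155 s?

The ratio ordering already packs tightly: 3×streaming pre-roll, 153 s, 777.

777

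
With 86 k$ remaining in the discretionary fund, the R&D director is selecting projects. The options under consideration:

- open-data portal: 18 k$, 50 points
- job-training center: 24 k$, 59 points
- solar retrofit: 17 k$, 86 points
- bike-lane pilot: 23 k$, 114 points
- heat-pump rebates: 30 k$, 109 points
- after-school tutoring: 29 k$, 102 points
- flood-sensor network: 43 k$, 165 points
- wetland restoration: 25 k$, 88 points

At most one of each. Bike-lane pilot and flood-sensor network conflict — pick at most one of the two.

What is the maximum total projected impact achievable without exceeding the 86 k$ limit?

339

Density check — solar retrofit 5.06, bike-lane pilot 4.96, flood-sensor network 3.84 are the best per k$.
Best packing: solar retrofit + flood-sensor network + wetland restoration — 85 k$, 339 total.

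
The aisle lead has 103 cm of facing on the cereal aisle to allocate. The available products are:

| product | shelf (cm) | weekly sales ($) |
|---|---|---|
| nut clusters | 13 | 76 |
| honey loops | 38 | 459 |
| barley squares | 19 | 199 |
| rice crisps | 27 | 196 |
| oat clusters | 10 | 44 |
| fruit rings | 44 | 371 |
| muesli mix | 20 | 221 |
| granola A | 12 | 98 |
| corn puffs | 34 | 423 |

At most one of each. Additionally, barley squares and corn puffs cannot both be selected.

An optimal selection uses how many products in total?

Best achievable weekly sales is 1147.
One optimal bundle: honey loops + oat clusters + muesli mix + corn puffs (102 cm).
Every optimal selection uses 4 products.

4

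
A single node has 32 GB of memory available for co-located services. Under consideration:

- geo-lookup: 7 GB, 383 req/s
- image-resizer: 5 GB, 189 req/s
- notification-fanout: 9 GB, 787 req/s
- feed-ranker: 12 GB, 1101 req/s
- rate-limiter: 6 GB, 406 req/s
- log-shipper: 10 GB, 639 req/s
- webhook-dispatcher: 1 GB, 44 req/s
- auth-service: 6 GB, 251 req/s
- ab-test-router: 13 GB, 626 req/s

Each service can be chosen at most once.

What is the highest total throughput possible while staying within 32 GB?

Filling by ratio: notification-fanout + feed-ranker + rate-limiter + webhook-dispatcher for 2338, with 4 GB left unused.
The 6 GB tied up in rate-limiter is better spent on log-shipper — total rises to 2571 (32 GB).

2571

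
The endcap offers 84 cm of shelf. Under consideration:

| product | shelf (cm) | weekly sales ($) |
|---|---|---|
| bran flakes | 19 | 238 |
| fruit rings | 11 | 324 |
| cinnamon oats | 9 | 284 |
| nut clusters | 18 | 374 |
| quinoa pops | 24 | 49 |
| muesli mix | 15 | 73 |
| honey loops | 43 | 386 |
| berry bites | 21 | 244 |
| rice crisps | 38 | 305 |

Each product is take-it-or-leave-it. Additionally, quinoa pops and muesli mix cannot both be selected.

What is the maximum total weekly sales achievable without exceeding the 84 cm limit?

Ranking by ratio (weekly sales/cm): cinnamon oats 31.56, fruit rings 29.45, nut clusters 20.78, bran flakes 12.53.
Best packing: bran flakes + fruit rings + cinnamon oats + nut clusters + berry bites — 78 cm, 1464 total.

1464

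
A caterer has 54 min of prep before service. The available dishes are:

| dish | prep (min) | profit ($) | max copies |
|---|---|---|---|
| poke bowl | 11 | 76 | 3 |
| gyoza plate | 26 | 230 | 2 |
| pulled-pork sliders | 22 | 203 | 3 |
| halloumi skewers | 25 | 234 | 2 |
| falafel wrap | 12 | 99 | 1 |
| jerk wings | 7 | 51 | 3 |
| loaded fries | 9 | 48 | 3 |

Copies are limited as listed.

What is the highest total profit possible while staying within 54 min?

488

Greedy by ratio would take 2×halloumi skewers: 50 min used, total 468.
The 25 min tied up in halloumi skewers is better spent on pulled-pork sliders + jerk wings — total rises to 488 (54 min).
Nothing else within 54 min beats 488.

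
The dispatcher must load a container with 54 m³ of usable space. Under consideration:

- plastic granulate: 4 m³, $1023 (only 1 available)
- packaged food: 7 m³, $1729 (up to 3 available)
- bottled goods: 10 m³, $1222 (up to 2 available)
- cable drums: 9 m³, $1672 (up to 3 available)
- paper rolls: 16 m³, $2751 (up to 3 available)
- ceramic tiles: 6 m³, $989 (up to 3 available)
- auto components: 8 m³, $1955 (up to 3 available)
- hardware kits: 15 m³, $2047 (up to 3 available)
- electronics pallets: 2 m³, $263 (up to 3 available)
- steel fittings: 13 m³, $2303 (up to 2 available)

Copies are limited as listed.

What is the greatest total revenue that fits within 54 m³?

12724

Greedy by ratio would take plastic granulate + 3×packaged food + 3×auto components + 2×electronics pallets: 53 m³ used, total 12601.
The 8 m³ tied up in plastic granulate and 2×electronics pallets is better spent on cable drums — total rises to 12724 (54 m³).
Nothing else within 54 m³ beats 12724.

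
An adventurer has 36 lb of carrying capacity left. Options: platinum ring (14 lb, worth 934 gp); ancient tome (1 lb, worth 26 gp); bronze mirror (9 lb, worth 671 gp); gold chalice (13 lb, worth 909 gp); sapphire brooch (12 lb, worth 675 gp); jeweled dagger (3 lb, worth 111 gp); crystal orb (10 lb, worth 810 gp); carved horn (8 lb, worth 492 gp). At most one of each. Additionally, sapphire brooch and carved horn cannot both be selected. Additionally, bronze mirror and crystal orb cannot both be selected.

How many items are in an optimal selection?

Best achievable value is 2514.
One optimal bundle: platinum ring + bronze mirror + gold chalice (36 lb).
Any selection reaching 2514 contains exactly 3 items.

3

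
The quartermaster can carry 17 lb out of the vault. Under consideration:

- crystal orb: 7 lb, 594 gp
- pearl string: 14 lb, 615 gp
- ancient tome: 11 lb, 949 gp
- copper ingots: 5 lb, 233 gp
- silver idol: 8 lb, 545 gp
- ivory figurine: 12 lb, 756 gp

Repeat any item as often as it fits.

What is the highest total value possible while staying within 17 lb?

1188

Filling by ratio: ancient tome + copper ingots for 1182, with 1 lb left unused.
The 16 lb tied up in ancient tome and copper ingots is better spent on 2×crystal orb — total rises to 1188 (14 lb).
The spare 3 lb is too small for any remaining item, and no exchange beats 1188.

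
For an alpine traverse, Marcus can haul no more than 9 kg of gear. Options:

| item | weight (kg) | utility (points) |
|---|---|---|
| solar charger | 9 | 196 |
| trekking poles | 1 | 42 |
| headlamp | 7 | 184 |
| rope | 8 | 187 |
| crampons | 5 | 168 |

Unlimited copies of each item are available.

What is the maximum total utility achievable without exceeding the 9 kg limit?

378

The ratio ordering already packs tightly: 9×trekking poles, 9 kg, 378.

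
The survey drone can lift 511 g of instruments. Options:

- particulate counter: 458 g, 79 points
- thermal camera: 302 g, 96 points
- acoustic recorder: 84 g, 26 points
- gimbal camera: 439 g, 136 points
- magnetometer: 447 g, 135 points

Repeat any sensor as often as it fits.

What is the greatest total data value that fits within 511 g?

Greedy by ratio would take thermal camera + 2×acoustic recorder: 470 g used, total 148.
The 302 g tied up in thermal camera is better spent on 4×acoustic recorder — total rises to 156 (504 g).
Nothing else within 511 g beats 156.

156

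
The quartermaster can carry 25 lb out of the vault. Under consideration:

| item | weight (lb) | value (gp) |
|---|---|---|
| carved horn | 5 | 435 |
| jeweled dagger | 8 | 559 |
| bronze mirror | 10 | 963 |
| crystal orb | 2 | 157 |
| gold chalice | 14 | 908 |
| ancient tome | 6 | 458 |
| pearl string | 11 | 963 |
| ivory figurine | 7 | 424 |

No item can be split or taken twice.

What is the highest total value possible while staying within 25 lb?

2114

Density check — bronze mirror 96.30, pearl string 87.55, carved horn 87.00 are the best per lb.
Greedy by ratio would take bronze mirror + crystal orb + pearl string: 23 lb used, total 2083.
The 11 lb tied up in pearl string is better spent on carved horn + jeweled dagger — total rises to 2114 (25 lb).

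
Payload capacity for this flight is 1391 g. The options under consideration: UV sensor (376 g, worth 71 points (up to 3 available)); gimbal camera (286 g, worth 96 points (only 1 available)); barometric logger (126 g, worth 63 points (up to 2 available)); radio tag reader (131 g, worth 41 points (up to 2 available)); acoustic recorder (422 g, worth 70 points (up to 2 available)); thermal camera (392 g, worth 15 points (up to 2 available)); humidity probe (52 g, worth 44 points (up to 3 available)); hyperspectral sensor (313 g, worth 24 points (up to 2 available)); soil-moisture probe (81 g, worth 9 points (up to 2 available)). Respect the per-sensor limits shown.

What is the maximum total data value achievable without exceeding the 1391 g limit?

Ranking by ratio (data value/g): humidity probe 0.85, barometric logger 0.50, gimbal camera 0.34.
Best packing: UV sensor + gimbal camera + 2×barometric logger + 2×radio tag reader + 3×humidity probe — 1332 g, 507 total.

507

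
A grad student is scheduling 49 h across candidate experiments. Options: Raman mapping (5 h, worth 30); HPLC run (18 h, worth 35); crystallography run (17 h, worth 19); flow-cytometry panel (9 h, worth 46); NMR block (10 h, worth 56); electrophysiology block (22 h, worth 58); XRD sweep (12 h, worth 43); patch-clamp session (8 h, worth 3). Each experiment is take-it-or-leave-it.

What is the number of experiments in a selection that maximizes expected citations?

Best achievable expected citations is 190.
Raman mapping + flow-cytometry panel + NMR block + electrophysiology block hits 190 at 46 h.
Any selection reaching 190 contains exactly 4 experiments.

4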